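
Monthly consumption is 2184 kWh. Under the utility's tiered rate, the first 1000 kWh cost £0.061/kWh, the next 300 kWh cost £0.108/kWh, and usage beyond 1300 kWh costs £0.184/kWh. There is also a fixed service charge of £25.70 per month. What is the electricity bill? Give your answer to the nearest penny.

First 1000 kWh × £0.061 = £61.00
Next 300 kWh × £0.108 = £32.40
Remaining 884 kWh × £0.184 = £162.66
Energy charge = £256.06; + service £25.70 = £281.76

£281.76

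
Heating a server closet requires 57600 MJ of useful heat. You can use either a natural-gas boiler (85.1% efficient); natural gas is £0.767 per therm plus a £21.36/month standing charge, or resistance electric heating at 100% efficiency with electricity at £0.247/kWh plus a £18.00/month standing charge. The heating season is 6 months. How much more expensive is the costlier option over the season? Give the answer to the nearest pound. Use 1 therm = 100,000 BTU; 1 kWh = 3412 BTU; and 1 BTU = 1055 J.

Heat load = 57600 MJ = 57,600,000,000 J / 1055 = 54,597,156 BTU
Gas: input = 54,597,156 / 0.851 = 64,156,471 BTU = 641.6 therm → 641.6 × £0.767 = £492.08; + 6 × £21.36 standing = £620.24
Electric: 54,597,156 BTU / 3412 = 16,000 kWh → × £0.247 = £3,952.37; + 6 × £18.00 standing = £4,060.37
Difference = |£620.24 − £4,060.37| = £3,440.13 ≈ £3440

£3440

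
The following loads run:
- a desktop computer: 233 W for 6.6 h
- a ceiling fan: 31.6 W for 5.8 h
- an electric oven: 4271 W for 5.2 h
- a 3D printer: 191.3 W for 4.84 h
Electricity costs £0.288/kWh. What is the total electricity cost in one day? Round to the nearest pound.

desktop computer: 233 W × 6.6 h = 1,538 Wh = 1.538 kWh
ceiling fan: 31.6 W × 5.8 h = 183 Wh = 0.1833 kWh
electric oven: 4271 W × 5.2 h = 22,209 Wh = 22.21 kWh
3D printer: 191.3 W × 4.84 h = 926 Wh = 0.9259 kWh
Total energy = 1.538 + 0.1833 + 22.21 + 0.9259 = 24.86 kWh
Cost = 24.86 kWh × £0.288 = £7.16 ≈ £7

£7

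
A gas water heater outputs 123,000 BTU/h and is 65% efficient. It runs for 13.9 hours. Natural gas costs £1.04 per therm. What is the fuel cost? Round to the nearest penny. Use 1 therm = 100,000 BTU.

Heat delivered = 123,000 BTU/h × 13.9 h = 1,709,700 BTU
Gas input = 1,709,700 / 0.65 = 2,630,308 BTU
= 2,630,308 / 100,000 = 26.3 therm
Cost = 26.3 × £1.04/therm = £27.36

£27.36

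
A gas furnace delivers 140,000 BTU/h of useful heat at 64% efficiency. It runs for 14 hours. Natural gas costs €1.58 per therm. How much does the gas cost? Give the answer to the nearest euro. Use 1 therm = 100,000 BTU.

€48

Heat delivered = 140,000 BTU/h × 14 h = 1,960,000 BTU
Gas input = 1,960,000 / 0.64 = 3,062,500 BTU
= 3,062,500 / 100,000 = 30.62 therm
Cost = 30.62 × €1.58/therm = €48.39 ≈ €48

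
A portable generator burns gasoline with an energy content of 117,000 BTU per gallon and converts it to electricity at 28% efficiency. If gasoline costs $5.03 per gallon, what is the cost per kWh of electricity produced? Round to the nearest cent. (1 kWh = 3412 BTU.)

Electrical output per gallon = 117,000 BTU × 0.28 / 3412 BTU/kWh = 9.601 kWh
Cost per kWh = $5.03 / 9.601 kWh = $0.524

$0.52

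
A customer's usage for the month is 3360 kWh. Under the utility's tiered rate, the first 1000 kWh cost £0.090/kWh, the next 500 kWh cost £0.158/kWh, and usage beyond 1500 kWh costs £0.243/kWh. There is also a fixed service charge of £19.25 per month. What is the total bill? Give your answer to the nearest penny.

£640.23

First 1000 kWh × £0.090 = £90.00
Next 500 kWh × £0.158 = £79.00
Remaining 1860 kWh × £0.243 = £451.98
Energy charge = £620.98; + service £19.25 = £640.23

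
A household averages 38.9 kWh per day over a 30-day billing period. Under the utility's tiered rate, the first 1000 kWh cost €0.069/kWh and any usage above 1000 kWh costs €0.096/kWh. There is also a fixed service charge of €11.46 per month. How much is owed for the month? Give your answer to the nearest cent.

€96.49

Usage = 38.9 kWh/day × 30 days = 1167 kWh
First 1000 kWh × €0.069 = €69.00
Remaining 167 kWh × €0.096 = €16.03
Energy charge = €85.03; + service €11.46 = €96.49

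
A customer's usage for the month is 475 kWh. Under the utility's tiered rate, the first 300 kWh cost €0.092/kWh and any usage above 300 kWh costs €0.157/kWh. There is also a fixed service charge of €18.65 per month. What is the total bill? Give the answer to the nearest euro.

€74

First 300 kWh × €0.092 = €27.60
Remaining 175 kWh × €0.157 = €27.48
Energy charge = €55.08; + service €18.65 = €73.72 ≈ €74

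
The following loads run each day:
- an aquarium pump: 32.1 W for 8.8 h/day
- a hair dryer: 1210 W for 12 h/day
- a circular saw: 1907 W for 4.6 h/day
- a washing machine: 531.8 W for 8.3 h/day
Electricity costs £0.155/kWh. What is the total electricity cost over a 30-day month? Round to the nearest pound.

£130

aquarium pump: 32.1 W × 8.8 h × 30 d = 8,474 Wh = 8.474 kWh
hair dryer: 1210 W × 12 h × 30 d = 435,600 Wh = 435.6 kWh
circular saw: 1907 W × 4.6 h × 30 d = 263,166 Wh = 263.2 kWh
washing machine: 531.8 W × 8.3 h × 30 d = 132,418 Wh = 132.4 kWh
Total energy = 8.474 + 435.6 + 263.2 + 132.4 = 839.7 kWh
Cost = 839.7 kWh × £0.155 = £130.15 ≈ £130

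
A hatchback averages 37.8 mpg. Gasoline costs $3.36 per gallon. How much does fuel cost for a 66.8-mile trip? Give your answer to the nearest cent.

$5.94

Fuel = 66.8 mi / 37.8 mpg = 1.767 gal
Cost = 1.767 gal × $3.36/gal = $5.94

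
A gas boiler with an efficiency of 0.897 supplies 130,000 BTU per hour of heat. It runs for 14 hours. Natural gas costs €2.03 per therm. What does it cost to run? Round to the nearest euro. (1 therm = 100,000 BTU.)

Heat delivered = 130,000 BTU/h × 14 h = 1,820,000 BTU
Gas input = 1,820,000 / 0.897 = 2,028,986 BTU
= 2,028,986 / 100,000 = 20.29 therm
Cost = 20.29 × €2.03/therm = €41.19 ≈ €41

€41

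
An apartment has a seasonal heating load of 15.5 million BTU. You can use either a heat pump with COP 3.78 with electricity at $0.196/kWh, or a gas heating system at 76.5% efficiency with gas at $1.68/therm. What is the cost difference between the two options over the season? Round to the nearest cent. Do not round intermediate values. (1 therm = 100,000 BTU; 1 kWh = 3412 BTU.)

Heat load = 15.5 × 10⁶ BTU = 15,500,000 BTU
Gas: input = 15,500,000 / 0.765 = 20,261,438 BTU = 202.6 therm → 202.6 × $1.68 = $340.39
Heat pump: 15,500,000 BTU / 3412 = 4,543 kWh heat; / 3.78 = 1,202 kWh in → × $0.196 = $235.55
Difference = |$340.39 − $235.55| = $104.84

$104.84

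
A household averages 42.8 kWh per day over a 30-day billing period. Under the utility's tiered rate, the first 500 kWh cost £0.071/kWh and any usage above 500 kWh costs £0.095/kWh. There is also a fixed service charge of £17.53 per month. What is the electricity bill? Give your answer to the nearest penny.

£127.51

Usage = 42.8 kWh/day × 30 days = 1284 kWh
First 500 kWh × £0.071 = £35.50
Remaining 784 kWh × £0.095 = £74.48
Energy charge = £109.98; + service £17.53 = £127.51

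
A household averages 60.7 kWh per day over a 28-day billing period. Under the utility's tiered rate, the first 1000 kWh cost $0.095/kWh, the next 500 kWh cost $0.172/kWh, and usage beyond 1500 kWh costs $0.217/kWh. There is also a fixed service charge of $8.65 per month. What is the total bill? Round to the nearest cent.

$232.96

Usage = 60.7 kWh/day × 28 days = 1699.6 kWh
First 1000 kWh × $0.095 = $95.00
Next 500 kWh × $0.172 = $86.00
Remaining 199.6 kWh × $0.217 = $43.31
Energy charge = $224.31; + service $8.65 = $232.96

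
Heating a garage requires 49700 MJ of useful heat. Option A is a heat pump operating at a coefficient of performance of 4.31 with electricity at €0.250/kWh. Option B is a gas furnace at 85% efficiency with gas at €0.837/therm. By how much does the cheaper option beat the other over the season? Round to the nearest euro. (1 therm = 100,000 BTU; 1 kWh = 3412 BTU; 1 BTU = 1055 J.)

Heat load = 49700 MJ = 49,700,000,000 J / 1055 = 47,109,005 BTU
Gas: input = 47,109,005 / 0.85 = 55,422,359 BTU = 554.2 therm → 554.2 × €0.837 = €463.89
Heat pump: 47,109,005 BTU / 3412 = 13,810 kWh heat; / 4.31 = 3,203 kWh in → × €0.250 = €800.86
Difference = |€463.89 − €800.86| = €336.98 ≈ €337

€337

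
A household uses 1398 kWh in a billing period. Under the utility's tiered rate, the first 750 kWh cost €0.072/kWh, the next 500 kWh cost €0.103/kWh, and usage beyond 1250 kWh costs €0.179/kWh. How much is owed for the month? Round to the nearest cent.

First 750 kWh × €0.072 = €54.00
Next 500 kWh × €0.103 = €51.50
Remaining 148 kWh × €0.179 = €26.49
Total = €131.99

€131.99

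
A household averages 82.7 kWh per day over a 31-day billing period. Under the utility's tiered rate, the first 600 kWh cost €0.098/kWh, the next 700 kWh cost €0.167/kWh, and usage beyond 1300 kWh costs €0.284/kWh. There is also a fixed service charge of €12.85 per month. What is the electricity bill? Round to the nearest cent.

Usage = 82.7 kWh/day × 31 days = 2563.7 kWh
First 600 kWh × €0.098 = €58.80
Next 700 kWh × €0.167 = €116.90
Remaining 1263.7 kWh × €0.284 = €358.89
Energy charge = €534.59; + service €12.85 = €547.44

€547.44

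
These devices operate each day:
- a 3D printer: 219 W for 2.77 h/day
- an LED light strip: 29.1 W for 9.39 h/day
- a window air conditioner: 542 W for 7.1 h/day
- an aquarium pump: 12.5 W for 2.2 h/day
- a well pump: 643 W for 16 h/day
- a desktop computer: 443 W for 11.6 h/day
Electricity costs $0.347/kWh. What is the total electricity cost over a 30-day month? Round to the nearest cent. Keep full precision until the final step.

$210.10

3D printer: 219 W × 2.77 h × 30 d = 18,199 Wh = 18.2 kWh
LED light strip: 29.1 W × 9.39 h × 30 d = 8,197 Wh = 8.197 kWh
window air conditioner: 542 W × 7.1 h × 30 d = 115,446 Wh = 115.4 kWh
aquarium pump: 12.5 W × 2.2 h × 30 d = 825 Wh = 0.825 kWh
well pump: 643 W × 16 h × 30 d = 308,640 Wh = 308.6 kWh
desktop computer: 443 W × 11.6 h × 30 d = 154,164 Wh = 154.2 kWh
Total energy = 18.2 + 8.197 + 115.4 + 0.825 + 308.6 + 154.2 = 605.5 kWh
Cost = 605.5 kWh × $0.347 = $210.10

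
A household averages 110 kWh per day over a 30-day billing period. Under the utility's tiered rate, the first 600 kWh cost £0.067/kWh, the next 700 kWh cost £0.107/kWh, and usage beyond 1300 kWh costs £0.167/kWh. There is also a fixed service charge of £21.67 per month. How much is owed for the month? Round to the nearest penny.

£470.77

Usage = 110 kWh/day × 30 days = 3300 kWh
First 600 kWh × £0.067 = £40.20
Next 700 kWh × £0.107 = £74.90
Remaining 2000 kWh × £0.167 = £334.00
Energy charge = £449.10; + service £21.67 = £470.77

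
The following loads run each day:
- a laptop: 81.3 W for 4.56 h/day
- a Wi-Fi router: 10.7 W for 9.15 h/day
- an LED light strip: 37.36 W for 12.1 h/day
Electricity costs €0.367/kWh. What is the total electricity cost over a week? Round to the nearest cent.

laptop: 81.3 W × 4.56 h × 7 d = 2,595 Wh = 2.595 kWh
Wi-Fi router: 10.7 W × 9.15 h × 7 d = 685 Wh = 0.6853 kWh
LED light strip: 37.36 W × 12.1 h × 7 d = 3,164 Wh = 3.164 kWh
Total energy = 2.595 + 0.6853 + 3.164 = 6.445 kWh
Cost = 6.445 kWh × €0.367 = €2.37

€2.37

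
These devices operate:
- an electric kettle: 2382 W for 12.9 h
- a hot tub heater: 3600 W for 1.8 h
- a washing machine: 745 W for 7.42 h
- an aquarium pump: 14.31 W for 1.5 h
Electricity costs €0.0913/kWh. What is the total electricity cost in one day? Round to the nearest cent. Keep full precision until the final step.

€3.90

electric kettle: 2382 W × 12.9 h = 30,728 Wh = 30.73 kWh
hot tub heater: 3600 W × 1.8 h = 6,480 Wh = 6.48 kWh
washing machine: 745 W × 7.42 h = 5,528 Wh = 5.528 kWh
aquarium pump: 14.31 W × 1.5 h = 21 Wh = 0.02147 kWh
Total energy = 30.73 + 6.48 + 5.528 + 0.02147 = 42.76 kWh
Cost = 42.76 kWh × €0.0913 = €3.90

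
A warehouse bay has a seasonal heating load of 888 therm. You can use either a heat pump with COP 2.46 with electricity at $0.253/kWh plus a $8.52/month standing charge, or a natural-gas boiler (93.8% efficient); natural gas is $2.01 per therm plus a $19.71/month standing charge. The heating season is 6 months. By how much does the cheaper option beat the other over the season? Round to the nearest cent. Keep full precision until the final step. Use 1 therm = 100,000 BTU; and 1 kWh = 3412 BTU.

Heat load = 888 therm × 100,000 = 88,800,000 BTU
Gas: input = 88,800,000 / 0.938 = 94,669,510 BTU = 946.7 therm → 946.7 × $2.01 = $1,902.86; + 6 × $19.71 standing = $2,021.12
Heat pump: 88,800,000 BTU / 3412 = 26,030 kWh heat; / 2.46 = 10,580 kWh in → × $0.253 = $2,676.64; + 6 × $8.52 standing = $2,727.76
Difference = |$2,021.12 − $2,727.76| = $706.64

$706.64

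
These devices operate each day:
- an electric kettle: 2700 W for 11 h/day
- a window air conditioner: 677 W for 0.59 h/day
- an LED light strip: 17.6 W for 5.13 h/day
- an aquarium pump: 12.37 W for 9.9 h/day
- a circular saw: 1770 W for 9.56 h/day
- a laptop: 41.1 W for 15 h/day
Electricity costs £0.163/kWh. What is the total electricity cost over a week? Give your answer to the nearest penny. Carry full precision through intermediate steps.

£54.60

electric kettle: 2700 W × 11 h × 7 d = 207,900 Wh = 207.9 kWh
window air conditioner: 677 W × 0.59 h × 7 d = 2,796 Wh = 2.796 kWh
LED light strip: 17.6 W × 5.13 h × 7 d = 632 Wh = 0.632 kWh
aquarium pump: 12.37 W × 9.9 h × 7 d = 857 Wh = 0.8572 kWh
circular saw: 1770 W × 9.56 h × 7 d = 118,448 Wh = 118.4 kWh
laptop: 41.1 W × 15 h × 7 d = 4,316 Wh = 4.316 kWh
Total energy = 207.9 + 2.796 + 0.632 + 0.8572 + 118.4 + 4.316 = 334.9 kWh
Cost = 334.9 kWh × £0.163 = £54.60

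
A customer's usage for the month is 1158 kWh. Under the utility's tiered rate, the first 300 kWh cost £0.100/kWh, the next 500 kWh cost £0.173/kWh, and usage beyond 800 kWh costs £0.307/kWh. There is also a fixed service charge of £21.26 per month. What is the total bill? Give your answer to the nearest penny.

£247.67

First 300 kWh × £0.100 = £30.00
Next 500 kWh × £0.173 = £86.50
Remaining 358 kWh × £0.307 = £109.91
Energy charge = £226.41; + service £21.26 = £247.67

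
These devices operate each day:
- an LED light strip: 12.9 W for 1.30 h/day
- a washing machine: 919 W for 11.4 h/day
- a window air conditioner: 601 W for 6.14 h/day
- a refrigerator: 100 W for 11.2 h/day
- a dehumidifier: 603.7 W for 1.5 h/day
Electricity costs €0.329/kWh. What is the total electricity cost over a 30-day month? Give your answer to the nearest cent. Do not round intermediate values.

€159.98

LED light strip: 12.9 W × 1.30 h × 30 d = 503 Wh = 0.5031 kWh
washing machine: 919 W × 11.4 h × 30 d = 314,298 Wh = 314.3 kWh
window air conditioner: 601 W × 6.14 h × 30 d = 110,704 Wh = 110.7 kWh
refrigerator: 100 W × 11.2 h × 30 d = 33,600 Wh = 33.6 kWh
dehumidifier: 603.7 W × 1.5 h × 30 d = 27,167 Wh = 27.17 kWh
Total energy = 0.5031 + 314.3 + 110.7 + 33.6 + 27.17 = 486.3 kWh
Cost = 486.3 kWh × €0.329 = €159.98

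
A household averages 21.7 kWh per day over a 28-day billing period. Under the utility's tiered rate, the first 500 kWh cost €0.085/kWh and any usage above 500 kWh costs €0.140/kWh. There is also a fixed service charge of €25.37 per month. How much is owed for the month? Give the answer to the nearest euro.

Usage = 21.7 kWh/day × 28 days = 607.6 kWh
First 500 kWh × €0.085 = €42.50
Remaining 107.6 kWh × €0.140 = €15.06
Energy charge = €57.56; + service €25.37 = €82.93 ≈ €83

€83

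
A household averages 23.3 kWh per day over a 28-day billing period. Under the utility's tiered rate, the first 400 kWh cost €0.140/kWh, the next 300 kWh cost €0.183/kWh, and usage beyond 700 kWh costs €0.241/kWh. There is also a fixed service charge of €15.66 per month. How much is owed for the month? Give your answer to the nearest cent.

Usage = 23.3 kWh/day × 28 days = 652.4 kWh
First 400 kWh × €0.140 = €56.00
Next 252.4 kWh × €0.183 = €46.19
Remaining tier: 0 kWh (not reached)
Energy charge = €102.19; + service €15.66 = €117.85

€117.85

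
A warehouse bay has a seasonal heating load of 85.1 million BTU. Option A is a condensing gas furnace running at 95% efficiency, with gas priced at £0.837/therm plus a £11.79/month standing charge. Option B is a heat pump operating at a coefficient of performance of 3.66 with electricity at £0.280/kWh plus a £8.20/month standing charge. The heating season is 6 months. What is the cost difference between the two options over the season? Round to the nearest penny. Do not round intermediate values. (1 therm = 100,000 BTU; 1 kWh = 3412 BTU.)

£1136.77

Heat load = 85.1 × 10⁶ BTU = 85,100,000 BTU
Gas: input = 85,100,000 / 0.95 = 89,578,947 BTU = 895.8 therm → 895.8 × £0.837 = £749.78; + 6 × £11.79 standing = £820.52
Heat pump: 85,100,000 BTU / 3412 = 24,940 kWh heat; / 3.66 = 6,815 kWh in → × £0.280 = £1,908.08; + 6 × £8.20 standing = £1,957.28
Difference = |£820.52 − £1,957.28| = £1,136.77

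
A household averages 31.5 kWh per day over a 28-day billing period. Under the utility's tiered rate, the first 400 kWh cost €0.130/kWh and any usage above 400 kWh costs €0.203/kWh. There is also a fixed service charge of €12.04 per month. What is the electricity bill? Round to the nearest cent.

Usage = 31.5 kWh/day × 28 days = 882 kWh
First 400 kWh × €0.130 = €52.00
Remaining 482 kWh × €0.203 = €97.85
Energy charge = €149.85; + service €12.04 = €161.89

€161.89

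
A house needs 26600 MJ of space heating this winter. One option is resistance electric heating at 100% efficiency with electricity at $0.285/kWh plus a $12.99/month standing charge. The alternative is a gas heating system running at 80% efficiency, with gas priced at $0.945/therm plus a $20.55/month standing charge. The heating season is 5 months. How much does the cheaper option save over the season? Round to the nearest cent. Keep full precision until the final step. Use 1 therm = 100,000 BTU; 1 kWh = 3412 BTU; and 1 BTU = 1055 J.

$1770.40

Heat load = 26600 MJ = 26,600,000,000 J / 1055 = 25,213,270 BTU
Gas: input = 25,213,270 / 0.800 = 31,516,588 BTU = 315.2 therm → 315.2 × $0.945 = $297.83; + 5 × $20.55 standing = $400.58
Electric: 25,213,270 BTU / 3412 = 7,390 kWh → × $0.285 = $2,106.03; + 5 × $12.99 standing = $2,170.98
Difference = |$400.58 − $2,170.98| = $1,770.40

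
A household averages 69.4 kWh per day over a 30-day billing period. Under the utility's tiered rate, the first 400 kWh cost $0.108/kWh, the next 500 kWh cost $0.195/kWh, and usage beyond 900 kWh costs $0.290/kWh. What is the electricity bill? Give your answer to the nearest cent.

$483.48

Usage = 69.4 kWh/day × 30 days = 2082 kWh
First 400 kWh × $0.108 = $43.20
Next 500 kWh × $0.195 = $97.50
Remaining 1182 kWh × $0.290 = $342.78
Total = $483.48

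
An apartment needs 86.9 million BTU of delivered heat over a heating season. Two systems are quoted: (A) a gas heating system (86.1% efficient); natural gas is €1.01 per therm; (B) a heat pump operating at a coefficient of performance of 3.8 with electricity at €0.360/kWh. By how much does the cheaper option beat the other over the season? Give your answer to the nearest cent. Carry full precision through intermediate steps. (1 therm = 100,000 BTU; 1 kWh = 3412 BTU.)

€1393.46

Heat load = 86.9 × 10⁶ BTU = 86,900,000 BTU
Gas: input = 86,900,000 / 0.861 = 100,929,152 BTU = 1,009 therm → 1,009 × €1.01 = €1,019.38
Heat pump: 86,900,000 BTU / 3412 = 25,470 kWh heat; / 3.8 = 6,702 kWh in → × €0.360 = €2,412.85
Difference = |€1,019.38 − €2,412.85| = €1,393.46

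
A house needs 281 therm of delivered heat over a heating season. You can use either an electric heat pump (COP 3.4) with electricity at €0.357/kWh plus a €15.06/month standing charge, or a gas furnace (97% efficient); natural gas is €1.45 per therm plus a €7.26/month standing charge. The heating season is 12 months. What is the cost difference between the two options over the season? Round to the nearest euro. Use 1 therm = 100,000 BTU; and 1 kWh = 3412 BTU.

Heat load = 281 therm × 100,000 = 28,100,000 BTU
Gas: input = 28,100,000 / 0.97 = 28,969,072 BTU = 289.7 therm → 289.7 × €1.45 = €420.05; + 12 × €7.26 standing = €507.17
Heat pump: 28,100,000 BTU / 3412 = 8,236 kWh heat; / 3.4 = 2,422 kWh in → × €0.357 = €864.74; + 12 × €15.06 standing = €1,045.46
Difference = |€507.17 − €1,045.46| = €538.29 ≈ €538

€538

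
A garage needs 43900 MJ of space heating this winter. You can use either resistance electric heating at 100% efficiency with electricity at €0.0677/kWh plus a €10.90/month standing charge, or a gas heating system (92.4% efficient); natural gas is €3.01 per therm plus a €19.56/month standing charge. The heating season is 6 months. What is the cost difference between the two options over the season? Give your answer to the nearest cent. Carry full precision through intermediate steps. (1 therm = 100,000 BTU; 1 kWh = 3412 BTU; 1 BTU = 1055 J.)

Heat load = 43900 MJ = 43,900,000,000 J / 1055 = 41,611,374 BTU
Gas: input = 41,611,374 / 0.924 = 45,033,955 BTU = 450.3 therm → 450.3 × €3.01 = €1,355.52; + 6 × €19.56 standing = €1,472.88
Electric: 41,611,374 BTU / 3412 = 12,200 kWh → × €0.0677 = €825.64; + 6 × €10.90 standing = €891.04
Difference = |€1,472.88 − €891.04| = €581.84

€581.84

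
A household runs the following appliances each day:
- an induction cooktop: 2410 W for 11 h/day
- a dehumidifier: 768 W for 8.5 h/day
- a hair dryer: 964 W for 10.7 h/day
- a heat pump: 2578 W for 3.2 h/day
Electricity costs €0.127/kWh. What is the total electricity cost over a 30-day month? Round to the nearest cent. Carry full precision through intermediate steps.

€196.61

induction cooktop: 2410 W × 11 h × 30 d = 795,300 Wh = 795.3 kWh
dehumidifier: 768 W × 8.5 h × 30 d = 195,840 Wh = 195.8 kWh
hair dryer: 964 W × 10.7 h × 30 d = 309,444 Wh = 309.4 kWh
heat pump: 2578 W × 3.2 h × 30 d = 247,488 Wh = 247.5 kWh
Total energy = 795.3 + 195.8 + 309.4 + 247.5 = 1,548 kWh
Cost = 1,548 kWh × €0.127 = €196.61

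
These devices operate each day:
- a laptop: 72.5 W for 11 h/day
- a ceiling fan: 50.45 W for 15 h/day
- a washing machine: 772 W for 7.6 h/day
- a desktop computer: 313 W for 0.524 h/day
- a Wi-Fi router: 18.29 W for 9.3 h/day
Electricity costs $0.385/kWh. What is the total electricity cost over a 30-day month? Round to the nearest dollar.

laptop: 72.5 W × 11 h × 30 d = 23,925 Wh = 23.93 kWh
ceiling fan: 50.45 W × 15 h × 30 d = 22,702 Wh = 22.7 kWh
washing machine: 772 W × 7.6 h × 30 d = 176,016 Wh = 176 kWh
desktop computer: 313 W × 0.524 h × 30 d = 4,920 Wh = 4.92 kWh
Wi-Fi router: 18.29 W × 9.3 h × 30 d = 5,103 Wh = 5.103 kWh
Total energy = 23.93 + 22.7 + 176 + 4.92 + 5.103 = 232.7 kWh
Cost = 232.7 kWh × $0.385 = $89.58 ≈ $90

$90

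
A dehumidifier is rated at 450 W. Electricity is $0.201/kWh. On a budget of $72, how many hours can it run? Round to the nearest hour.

796 h

Energy budget = $72 / $0.201 per kWh = 358.2 kWh = 358,209 Wh
Runtime = 358,209 Wh / 450 W = 796 h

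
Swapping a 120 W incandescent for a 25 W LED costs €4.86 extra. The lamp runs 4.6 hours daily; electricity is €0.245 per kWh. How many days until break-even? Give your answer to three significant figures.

Power saved = 120 − 25 = 95 W
Daily energy saved = 95 W × 4.6 h = 437 Wh = 0.437 kWh
Daily savings = 0.437 × €0.245 = €0.1071
Payback = €4.86 / €0.1071 per day = 45.39 days

45.4 days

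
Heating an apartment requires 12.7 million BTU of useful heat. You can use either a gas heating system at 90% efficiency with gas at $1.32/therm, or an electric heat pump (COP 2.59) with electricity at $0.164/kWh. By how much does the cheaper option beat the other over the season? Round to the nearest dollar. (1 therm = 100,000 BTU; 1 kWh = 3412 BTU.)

$49

Heat load = 12.7 × 10⁶ BTU = 12,700,000 BTU
Gas: input = 12,700,000 / 0.90 = 14,111,111 BTU = 141.1 therm → 141.1 × $1.32 = $186.27
Heat pump: 12,700,000 BTU / 3412 = 3,722 kWh heat; / 2.59 = 1,437 kWh in → × $0.164 = $235.69
Difference = |$186.27 − $235.69| = $49.42 ≈ $49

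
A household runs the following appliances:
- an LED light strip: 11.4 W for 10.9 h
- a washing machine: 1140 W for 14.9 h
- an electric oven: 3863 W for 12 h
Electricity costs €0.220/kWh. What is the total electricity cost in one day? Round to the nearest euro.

LED light strip: 11.4 W × 10.9 h = 124 Wh = 0.1243 kWh
washing machine: 1140 W × 14.9 h = 16,986 Wh = 16.99 kWh
electric oven: 3863 W × 12 h = 46,356 Wh = 46.36 kWh
Total energy = 0.1243 + 16.99 + 46.36 = 63.47 kWh
Cost = 63.47 kWh × €0.220 = €13.96 ≈ €14

€14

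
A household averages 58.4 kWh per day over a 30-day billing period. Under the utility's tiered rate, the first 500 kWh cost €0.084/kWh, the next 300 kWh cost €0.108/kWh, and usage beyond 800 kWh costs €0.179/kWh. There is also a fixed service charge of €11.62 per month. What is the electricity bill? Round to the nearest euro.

Usage = 58.4 kWh/day × 30 days = 1752 kWh
First 500 kWh × €0.084 = €42.00
Next 300 kWh × €0.108 = €32.40
Remaining 952 kWh × €0.179 = €170.41
Energy charge = €244.81; + service €11.62 = €256.43 ≈ €256

€256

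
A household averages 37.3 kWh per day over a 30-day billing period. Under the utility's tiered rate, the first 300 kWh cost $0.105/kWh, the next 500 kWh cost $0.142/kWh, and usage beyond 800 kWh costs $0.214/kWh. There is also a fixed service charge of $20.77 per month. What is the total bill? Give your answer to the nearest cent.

Usage = 37.3 kWh/day × 30 days = 1119 kWh
First 300 kWh × $0.105 = $31.50
Next 500 kWh × $0.142 = $71.00
Remaining 319 kWh × $0.214 = $68.27
Energy charge = $170.77; + service $20.77 = $191.54

$191.54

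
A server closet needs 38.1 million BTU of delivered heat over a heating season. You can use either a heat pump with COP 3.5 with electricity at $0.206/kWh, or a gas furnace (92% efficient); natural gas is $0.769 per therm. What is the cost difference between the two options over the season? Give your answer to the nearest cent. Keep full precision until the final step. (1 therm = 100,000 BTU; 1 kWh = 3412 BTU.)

Heat load = 38.1 × 10⁶ BTU = 38,100,000 BTU
Gas: input = 38,100,000 / 0.920 = 41,413,043 BTU = 414.1 therm → 414.1 × $0.769 = $318.47
Heat pump: 38,100,000 BTU / 3412 = 11,170 kWh heat; / 3.5 = 3,190 kWh in → × $0.206 = $657.23
Difference = |$318.47 − $657.23| = $338.76

$338.76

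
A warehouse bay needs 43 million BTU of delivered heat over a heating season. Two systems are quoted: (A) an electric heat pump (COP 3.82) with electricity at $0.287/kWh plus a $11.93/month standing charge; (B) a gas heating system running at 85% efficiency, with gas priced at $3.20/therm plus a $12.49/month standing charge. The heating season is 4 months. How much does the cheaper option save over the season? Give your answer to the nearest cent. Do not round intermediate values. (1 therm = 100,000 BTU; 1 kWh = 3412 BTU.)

$674.22

Heat load = 43 × 10⁶ BTU = 43,000,000 BTU
Gas: input = 43,000,000 / 0.85 = 50,588,235 BTU = 505.9 therm → 505.9 × $3.20 = $1,618.82; + 4 × $12.49 standing = $1,668.78
Heat pump: 43,000,000 BTU / 3412 = 12,600 kWh heat; / 3.82 = 3,299 kWh in → × $0.287 = $946.84; + 4 × $11.93 standing = $994.56
Difference = |$1,668.78 − $994.56| = $674.22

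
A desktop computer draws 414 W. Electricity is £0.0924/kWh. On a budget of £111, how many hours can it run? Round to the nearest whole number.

Energy budget = £111 / £0.0924 per kWh = 1,201 kWh = 1,201,299 Wh
Runtime = 1,201,299 Wh / 414 W = 2,902 h

2902 h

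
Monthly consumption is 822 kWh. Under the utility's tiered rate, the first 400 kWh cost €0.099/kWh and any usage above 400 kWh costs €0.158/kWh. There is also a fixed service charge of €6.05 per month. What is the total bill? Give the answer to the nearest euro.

€112

First 400 kWh × €0.099 = €39.60
Remaining 422 kWh × €0.158 = €66.68
Energy charge = €106.28; + service €6.05 = €112.33 ≈ €112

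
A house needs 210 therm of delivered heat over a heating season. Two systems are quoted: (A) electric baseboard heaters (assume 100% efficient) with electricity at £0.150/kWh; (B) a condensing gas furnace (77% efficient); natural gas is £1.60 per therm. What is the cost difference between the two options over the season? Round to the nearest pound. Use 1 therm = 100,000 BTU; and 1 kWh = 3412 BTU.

Heat load = 210 therm × 100,000 = 21,000,000 BTU
Gas: input = 21,000,000 / 0.77 = 27,272,727 BTU = 272.7 therm → 272.7 × £1.60 = £436.36
Electric: 21,000,000 BTU / 3412 = 6,155 kWh → × £0.150 = £923.21
Difference = |£436.36 − £923.21| = £486.85 ≈ £487

£487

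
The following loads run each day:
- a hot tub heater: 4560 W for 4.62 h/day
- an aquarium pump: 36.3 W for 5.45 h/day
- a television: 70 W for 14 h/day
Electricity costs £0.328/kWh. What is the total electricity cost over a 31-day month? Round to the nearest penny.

hot tub heater: 4560 W × 4.62 h × 31 d = 653,083 Wh = 653.1 kWh
aquarium pump: 36.3 W × 5.45 h × 31 d = 6,133 Wh = 6.133 kWh
television: 70 W × 14 h × 31 d = 30,380 Wh = 30.38 kWh
Total energy = 653.1 + 6.133 + 30.38 = 689.6 kWh
Cost = 689.6 kWh × £0.328 = £226.19

£226.19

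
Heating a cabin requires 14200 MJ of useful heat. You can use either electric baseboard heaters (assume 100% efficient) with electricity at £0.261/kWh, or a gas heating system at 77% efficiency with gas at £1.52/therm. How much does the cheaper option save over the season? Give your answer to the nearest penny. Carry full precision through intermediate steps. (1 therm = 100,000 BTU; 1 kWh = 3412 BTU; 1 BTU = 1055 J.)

Heat load = 14200 MJ = 14,200,000,000 J / 1055 = 13,459,716 BTU
Gas: input = 13,459,716 / 0.77 = 17,480,150 BTU = 174.8 therm → 174.8 × £1.52 = £265.70
Electric: 13,459,716 BTU / 3412 = 3,945 kWh → × £0.261 = £1,029.60
Difference = |£265.70 − £1,029.60| = £763.90

£763.90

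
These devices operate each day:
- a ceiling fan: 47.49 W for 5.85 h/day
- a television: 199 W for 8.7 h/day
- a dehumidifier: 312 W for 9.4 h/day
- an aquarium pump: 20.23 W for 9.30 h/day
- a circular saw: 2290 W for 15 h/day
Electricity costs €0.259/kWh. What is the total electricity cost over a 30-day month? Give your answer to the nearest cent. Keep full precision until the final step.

ceiling fan: 47.49 W × 5.85 h × 30 d = 8,334 Wh = 8.334 kWh
television: 199 W × 8.7 h × 30 d = 51,939 Wh = 51.94 kWh
dehumidifier: 312 W × 9.4 h × 30 d = 87,984 Wh = 87.98 kWh
aquarium pump: 20.23 W × 9.30 h × 30 d = 5,644 Wh = 5.644 kWh
circular saw: 2290 W × 15 h × 30 d = 1,030,500 Wh = 1,030 kWh
Total energy = 8.334 + 51.94 + 87.98 + 5.644 + 1,030 = 1,184 kWh
Cost = 1,184 kWh × €0.259 = €306.76

€306.76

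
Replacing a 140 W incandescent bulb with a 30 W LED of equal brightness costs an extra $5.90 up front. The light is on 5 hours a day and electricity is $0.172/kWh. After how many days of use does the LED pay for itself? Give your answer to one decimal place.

Power saved = 140 − 30 = 110 W
Daily energy saved = 110 W × 5 h = 550 Wh = 0.55 kWh
Daily savings = 0.55 × $0.172 = $0.0946
Payback = $5.90 / $0.0946 per day = 62.37 days

62.4 days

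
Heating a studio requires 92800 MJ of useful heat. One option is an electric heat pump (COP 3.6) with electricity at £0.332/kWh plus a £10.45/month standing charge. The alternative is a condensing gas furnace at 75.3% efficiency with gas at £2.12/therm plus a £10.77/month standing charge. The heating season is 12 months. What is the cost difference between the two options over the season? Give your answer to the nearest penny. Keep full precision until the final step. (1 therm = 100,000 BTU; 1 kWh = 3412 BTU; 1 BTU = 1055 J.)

Heat load = 92800 MJ = 92,800,000,000 J / 1055 = 87,962,085 BTU
Gas: input = 87,962,085 / 0.753 = 116,815,518 BTU = 1,168 therm → 1,168 × £2.12 = £2,476.49; + 12 × £10.77 standing = £2,605.73
Heat pump: 87,962,085 BTU / 3412 = 25,780 kWh heat; / 3.6 = 7,161 kWh in → × £0.332 = £2,377.51; + 12 × £10.45 standing = £2,502.91
Difference = |£2,605.73 − £2,502.91| = £102.82

£102.82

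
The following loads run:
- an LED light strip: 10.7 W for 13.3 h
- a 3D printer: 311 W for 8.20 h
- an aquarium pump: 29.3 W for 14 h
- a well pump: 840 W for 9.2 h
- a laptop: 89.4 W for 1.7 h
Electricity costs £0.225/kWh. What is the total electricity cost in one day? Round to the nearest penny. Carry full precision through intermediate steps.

LED light strip: 10.7 W × 13.3 h = 142 Wh = 0.1423 kWh
3D printer: 311 W × 8.20 h = 2,550 Wh = 2.55 kWh
aquarium pump: 29.3 W × 14 h = 410 Wh = 0.4102 kWh
well pump: 840 W × 9.2 h = 7,728 Wh = 7.728 kWh
laptop: 89.4 W × 1.7 h = 152 Wh = 0.152 kWh
Total energy = 0.1423 + 2.55 + 0.4102 + 7.728 + 0.152 = 10.98 kWh
Cost = 10.98 kWh × £0.225 = £2.47

£2.47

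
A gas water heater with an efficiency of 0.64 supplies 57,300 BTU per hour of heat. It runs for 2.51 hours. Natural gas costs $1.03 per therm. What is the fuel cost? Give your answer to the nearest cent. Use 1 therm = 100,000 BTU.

Heat delivered = 57,300 BTU/h × 2.51 h = 143,823 BTU
Gas input = 143,823 / 0.64 = 224,723 BTU
= 224,723 / 100,000 = 2.247 therm
Cost = 2.247 × $1.03/therm = $2.31

$2.31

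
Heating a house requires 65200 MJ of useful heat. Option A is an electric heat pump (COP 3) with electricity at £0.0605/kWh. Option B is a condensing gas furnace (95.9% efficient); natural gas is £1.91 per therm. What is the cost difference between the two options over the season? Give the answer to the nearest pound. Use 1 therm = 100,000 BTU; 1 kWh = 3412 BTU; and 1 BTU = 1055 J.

£866

Heat load = 65200 MJ = 65,200,000,000 J / 1055 = 61,800,948 BTU
Gas: input = 61,800,948 / 0.959 = 64,443,116 BTU = 644.4 therm → 644.4 × £1.91 = £1,230.86
Heat pump: 61,800,948 BTU / 3412 = 18,110 kWh heat; / 3 = 6,038 kWh in → × £0.0605 = £365.28
Difference = |£1,230.86 − £365.28| = £865.59 ≈ £866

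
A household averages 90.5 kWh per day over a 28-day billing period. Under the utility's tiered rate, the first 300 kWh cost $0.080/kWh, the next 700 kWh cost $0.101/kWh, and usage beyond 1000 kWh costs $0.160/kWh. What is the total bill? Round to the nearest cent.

Usage = 90.5 kWh/day × 28 days = 2534 kWh
First 300 kWh × $0.080 = $24.00
Next 700 kWh × $0.101 = $70.70
Remaining 1534 kWh × $0.160 = $245.44
Total = $340.14

$340.14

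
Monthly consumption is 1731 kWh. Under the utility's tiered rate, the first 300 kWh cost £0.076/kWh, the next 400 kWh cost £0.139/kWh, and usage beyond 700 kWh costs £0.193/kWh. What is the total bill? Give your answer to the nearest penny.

£277.38

First 300 kWh × £0.076 = £22.80
Next 400 kWh × £0.139 = £55.60
Remaining 1031 kWh × £0.193 = £198.98
Total = £277.38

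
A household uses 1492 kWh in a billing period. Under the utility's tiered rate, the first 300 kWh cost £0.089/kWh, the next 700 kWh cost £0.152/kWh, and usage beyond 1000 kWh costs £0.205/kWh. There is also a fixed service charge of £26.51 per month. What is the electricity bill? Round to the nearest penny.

First 300 kWh × £0.089 = £26.70
Next 700 kWh × £0.152 = £106.40
Remaining 492 kWh × £0.205 = £100.86
Energy charge = £233.96; + service £26.51 = £260.47

£260.47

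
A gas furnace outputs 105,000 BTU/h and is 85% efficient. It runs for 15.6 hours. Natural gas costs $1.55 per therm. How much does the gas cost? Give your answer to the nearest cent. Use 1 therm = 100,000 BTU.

$29.87

Heat delivered = 105,000 BTU/h × 15.6 h = 1,638,000 BTU
Gas input = 1,638,000 / 0.85 = 1,927,059 BTU
= 1,927,059 / 100,000 = 19.27 therm
Cost = 19.27 × $1.55/therm = $29.87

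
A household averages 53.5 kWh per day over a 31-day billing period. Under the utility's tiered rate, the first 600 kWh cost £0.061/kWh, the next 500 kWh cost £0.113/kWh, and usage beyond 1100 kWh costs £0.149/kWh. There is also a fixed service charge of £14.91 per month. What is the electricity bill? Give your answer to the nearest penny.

£191.23

Usage = 53.5 kWh/day × 31 days = 1658.5 kWh
First 600 kWh × £0.061 = £36.60
Next 500 kWh × £0.113 = £56.50
Remaining 558.5 kWh × £0.149 = £83.22
Energy charge = £176.32; + service £14.91 = £191.23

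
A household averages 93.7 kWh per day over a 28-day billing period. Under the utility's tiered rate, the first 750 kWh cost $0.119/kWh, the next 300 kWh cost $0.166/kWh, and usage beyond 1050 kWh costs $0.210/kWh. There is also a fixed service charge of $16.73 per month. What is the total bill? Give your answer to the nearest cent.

Usage = 93.7 kWh/day × 28 days = 2623.6 kWh
First 750 kWh × $0.119 = $89.25
Next 300 kWh × $0.166 = $49.80
Remaining 1573.6 kWh × $0.210 = $330.46
Energy charge = $469.51; + service $16.73 = $486.24

$486.24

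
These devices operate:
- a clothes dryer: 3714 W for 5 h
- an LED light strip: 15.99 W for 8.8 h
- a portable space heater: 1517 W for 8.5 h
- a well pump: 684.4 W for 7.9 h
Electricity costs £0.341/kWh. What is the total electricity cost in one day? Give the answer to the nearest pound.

£13

clothes dryer: 3714 W × 5 h = 18,570 Wh = 18.57 kWh
LED light strip: 15.99 W × 8.8 h = 141 Wh = 0.1407 kWh
portable space heater: 1517 W × 8.5 h = 12,894 Wh = 12.89 kWh
well pump: 684.4 W × 7.9 h = 5,407 Wh = 5.407 kWh
Total energy = 18.57 + 0.1407 + 12.89 + 5.407 = 37.01 kWh
Cost = 37.01 kWh × £0.341 = £12.62 ≈ £13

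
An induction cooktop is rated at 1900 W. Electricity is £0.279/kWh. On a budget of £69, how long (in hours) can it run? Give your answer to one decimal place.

Energy budget = £69 / £0.279 per kWh = 247.3 kWh = 247,312 Wh
Runtime = 247,312 Wh / 1900 W = 130.2 h

130.2 h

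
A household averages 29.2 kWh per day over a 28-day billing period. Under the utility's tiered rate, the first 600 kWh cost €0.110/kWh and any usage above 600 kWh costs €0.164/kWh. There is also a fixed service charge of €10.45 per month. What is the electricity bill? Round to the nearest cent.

€112.14

Usage = 29.2 kWh/day × 28 days = 817.6 kWh
First 600 kWh × €0.110 = €66.00
Remaining 217.6 kWh × €0.164 = €35.69
Energy charge = €101.69; + service €10.45 = €112.14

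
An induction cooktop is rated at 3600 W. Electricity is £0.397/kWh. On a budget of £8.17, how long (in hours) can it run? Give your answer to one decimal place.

5.7 h

Energy budget = £8.17 / £0.397 per kWh = 20.58 kWh = 20,579 Wh
Runtime = 20,579 Wh / 3600 W = 5.716 h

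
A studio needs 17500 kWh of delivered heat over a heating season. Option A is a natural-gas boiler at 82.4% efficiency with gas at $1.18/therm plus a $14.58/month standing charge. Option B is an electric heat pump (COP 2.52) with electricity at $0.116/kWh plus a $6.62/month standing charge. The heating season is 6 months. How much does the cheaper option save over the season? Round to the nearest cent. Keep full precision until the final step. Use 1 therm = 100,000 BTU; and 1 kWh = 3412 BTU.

Heat load = 17500 kWh × 3412 = 59,710,000 BTU
Gas: input = 59,710,000 / 0.824 = 72,463,592 BTU = 724.6 therm → 724.6 × $1.18 = $855.07; + 6 × $14.58 standing = $942.55
Heat pump: 59,710,000 BTU / 3412 = 17,500 kWh heat; / 2.52 = 6,944 kWh in → × $0.116 = $805.56; + 6 × $6.62 standing = $845.28
Difference = |$942.55 − $845.28| = $97.27

$97.27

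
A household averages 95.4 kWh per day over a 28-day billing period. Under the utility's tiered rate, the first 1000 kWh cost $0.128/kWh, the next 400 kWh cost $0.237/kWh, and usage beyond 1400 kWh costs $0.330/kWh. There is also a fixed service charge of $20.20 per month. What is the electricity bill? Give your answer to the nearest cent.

Usage = 95.4 kWh/day × 28 days = 2671.2 kWh
First 1000 kWh × $0.128 = $128.00
Next 400 kWh × $0.237 = $94.80
Remaining 1271.2 kWh × $0.330 = $419.50
Energy charge = $642.30; + service $20.20 = $662.50

$662.50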